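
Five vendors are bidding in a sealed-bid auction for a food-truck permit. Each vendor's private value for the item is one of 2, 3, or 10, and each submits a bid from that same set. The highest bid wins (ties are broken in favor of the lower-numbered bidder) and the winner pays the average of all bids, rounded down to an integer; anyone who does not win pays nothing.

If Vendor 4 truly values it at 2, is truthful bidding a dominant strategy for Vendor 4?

Check each profile of the others' bids and compare truth against every alternative bid.
Others bid (2, 2, 2, 2): truth gives 0, best alternative gives 0.
Others bid (2, 2, 2, 3): truth gives 0, best alternative gives 0.
Others bid (2, 2, 2, 10): truth gives 0, best alternative gives 0.
Others bid (2, 2, 3, 2): truth gives 0, best alternative gives 0.
Others bid (2, 2, 3, 3): truth gives 0, best alternative gives 0.
Others bid (2, 2, 3, 10): truth gives 0, best alternative gives 0.
(Remaining 75 profiles checked similarly; truth is weakly best in each.)
In every case the truthful bid is at least as good as any alternative, so it is a dominant strategy.

Yes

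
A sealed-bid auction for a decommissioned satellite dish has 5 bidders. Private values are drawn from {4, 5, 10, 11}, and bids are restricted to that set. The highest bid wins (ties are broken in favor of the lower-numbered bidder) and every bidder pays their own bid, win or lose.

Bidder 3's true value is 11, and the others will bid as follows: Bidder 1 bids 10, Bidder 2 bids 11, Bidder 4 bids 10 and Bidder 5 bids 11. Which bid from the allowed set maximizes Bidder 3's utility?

4

Bid 4: loses but pays 4, utility -4.
Bid 5: loses but pays 5, utility -5.
Bid 10: loses but pays 10, utility -10.
Bid 11: loses but pays 11, utility -11.
The best choice is 4 with utility -4.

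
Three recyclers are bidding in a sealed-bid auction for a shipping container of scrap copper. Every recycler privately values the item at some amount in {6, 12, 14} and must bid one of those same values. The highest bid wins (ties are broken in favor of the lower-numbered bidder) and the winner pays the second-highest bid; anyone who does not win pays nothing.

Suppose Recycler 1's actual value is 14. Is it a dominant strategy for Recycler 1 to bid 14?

Yes

Check each profile of the others' bids and compare truth against every alternative bid.
Others bid (6, 6): truth gives 8, best alternative gives 8.
Others bid (6, 12): truth gives 2, best alternative gives 2.
Others bid (12, 6): truth gives 2, best alternative gives 2.
Others bid (12, 12): truth gives 2, best alternative gives 2.
Others bid (6, 14): truth gives 0, best alternative gives 0.
Others bid (12, 14): truth gives 0, best alternative gives 0.
(Remaining 3 profiles checked similarly; truth is weakly best in each.)
In every case the truthful bid is at least as good as any alternative, so it is a dominant strategy.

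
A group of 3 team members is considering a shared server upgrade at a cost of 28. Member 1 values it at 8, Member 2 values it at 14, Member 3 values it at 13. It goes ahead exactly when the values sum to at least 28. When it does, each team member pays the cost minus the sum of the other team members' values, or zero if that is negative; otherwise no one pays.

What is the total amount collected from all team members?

Total value 35 ≥ cost 28, so it is built.
Member 1: others sum to 27; max(0, 28 - 27) = 1.
Member 2: others sum to 21; max(0, 28 - 21) = 7.
Member 3: others sum to 22; max(0, 28 - 22) = 6.
Total collected = 1 + 7 + 6 = 14.

14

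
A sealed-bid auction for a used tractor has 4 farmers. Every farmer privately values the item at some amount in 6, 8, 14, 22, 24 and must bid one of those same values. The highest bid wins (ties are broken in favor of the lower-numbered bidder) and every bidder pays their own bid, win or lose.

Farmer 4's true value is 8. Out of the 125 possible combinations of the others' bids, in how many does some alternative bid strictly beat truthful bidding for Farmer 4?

124

Others bid (6, 6, 8): truth gives -8; bid 6 gives -6 > -8. Violating.
Others bid (6, 6, 14): truth gives -8; bid 6 gives -6 > -8. Violating.
Others bid (6, 6, 22): truth gives -8; bid 6 gives -6 > -8. Violating.
Others bid (6, 6, 24): truth gives -8; bid 6 gives -6 > -8. Violating.
Others bid (6, 6, 6): truth gives 0; no alternative beats it.
(Checking all 125 profiles: 124 have a profitable deviation, 1 does not.)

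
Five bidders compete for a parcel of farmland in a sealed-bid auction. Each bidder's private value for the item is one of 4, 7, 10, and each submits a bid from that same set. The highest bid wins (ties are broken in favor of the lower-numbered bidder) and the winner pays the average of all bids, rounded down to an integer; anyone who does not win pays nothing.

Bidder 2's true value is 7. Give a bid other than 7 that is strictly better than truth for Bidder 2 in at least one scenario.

10

Suppose Bidder 1 bids 4, Bidder 3 bids 4, Bidder 4 bids 4 and Bidder 5 bids 10.
Bid 7: loses, pays 0, utility 0.
Bid 10: wins, pays 6, utility 7 - 6 = 1.
So bidding 10 beats truth here (1 > 0).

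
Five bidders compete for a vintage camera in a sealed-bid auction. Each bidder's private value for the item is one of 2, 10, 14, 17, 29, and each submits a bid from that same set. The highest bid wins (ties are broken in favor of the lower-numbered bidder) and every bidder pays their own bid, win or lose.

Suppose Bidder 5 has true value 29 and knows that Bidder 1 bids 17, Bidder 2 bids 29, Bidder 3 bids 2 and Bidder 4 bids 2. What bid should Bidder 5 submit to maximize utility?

Bid 2: loses but pays 2, utility -2.
Bid 10: loses but pays 10, utility -10.
Bid 14: loses but pays 14, utility -14.
Bid 17: loses but pays 17, utility -17.
Bid 29: loses but pays 29, utility -29.
The best choice is 2 with utility -2.

2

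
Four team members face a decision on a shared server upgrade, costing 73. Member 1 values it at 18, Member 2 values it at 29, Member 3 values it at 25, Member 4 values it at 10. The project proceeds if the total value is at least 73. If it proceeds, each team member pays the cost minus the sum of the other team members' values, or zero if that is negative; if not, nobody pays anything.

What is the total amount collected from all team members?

Total value 82 ≥ cost 73, so it is built.
Member 1: others sum to 64; max(0, 73 - 64) = 9.
Member 2: others sum to 53; max(0, 73 - 53) = 20.
Member 3: others sum to 57; max(0, 73 - 57) = 16.
Member 4: others sum to 72; max(0, 73 - 72) = 1.
Total collected = 9 + 20 + 16 + 1 = 46.

46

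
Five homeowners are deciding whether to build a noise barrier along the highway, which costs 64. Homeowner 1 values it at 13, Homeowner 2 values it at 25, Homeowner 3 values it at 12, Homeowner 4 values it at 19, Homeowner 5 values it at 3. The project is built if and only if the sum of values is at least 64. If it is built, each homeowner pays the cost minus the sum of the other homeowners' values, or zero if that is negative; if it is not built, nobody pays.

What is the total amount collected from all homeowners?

Total value 72 ≥ cost 64, so it is built.
Homeowner 1: others sum to 59; max(0, 64 - 59) = 5.
Homeowner 2: others sum to 47; max(0, 64 - 47) = 17.
Homeowner 3: others sum to 60; max(0, 64 - 60) = 4.
Homeowner 4: others sum to 53; max(0, 64 - 53) = 11.
Homeowner 5: others sum to 69; max(0, 64 - 69) = 0.
Total collected = 5 + 17 + 4 + 11 + 0 = 37.

37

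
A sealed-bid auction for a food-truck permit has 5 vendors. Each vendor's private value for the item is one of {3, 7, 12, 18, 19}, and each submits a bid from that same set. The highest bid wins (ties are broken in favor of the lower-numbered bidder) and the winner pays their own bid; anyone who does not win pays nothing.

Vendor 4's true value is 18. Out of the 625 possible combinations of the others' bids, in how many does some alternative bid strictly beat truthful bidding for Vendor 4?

24

Others bid (3, 3, 3, 3): truth gives 0; bid 7 gives 11 > 0. Violating.
Others bid (3, 3, 3, 7): truth gives 0; bid 7 gives 11 > 0. Violating.
Others bid (3, 3, 3, 12): truth gives 0; bid 12 gives 6 > 0. Violating.
Others bid (3, 3, 7, 3): truth gives 0; bid 12 gives 6 > 0. Violating.
Others bid (3, 3, 3, 18): truth gives 0; no alternative beats it.
Others bid (3, 3, 3, 19): truth gives 0; no alternative beats it.
(Checking all 625 profiles: 24 have a profitable deviation, 601 do not.)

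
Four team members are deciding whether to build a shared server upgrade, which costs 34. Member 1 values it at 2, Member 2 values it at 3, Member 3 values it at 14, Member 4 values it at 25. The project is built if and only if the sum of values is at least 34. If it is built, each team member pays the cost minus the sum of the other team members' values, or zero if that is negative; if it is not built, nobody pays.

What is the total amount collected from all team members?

19

Total value 44 ≥ cost 34, so it is built.
Member 1: others sum to 42; max(0, 34 - 42) = 0.
Member 2: others sum to 41; max(0, 34 - 41) = 0.
Member 3: others sum to 30; max(0, 34 - 30) = 4.
Member 4: others sum to 19; max(0, 34 - 19) = 15.
Total collected = 0 + 0 + 4 + 15 = 19.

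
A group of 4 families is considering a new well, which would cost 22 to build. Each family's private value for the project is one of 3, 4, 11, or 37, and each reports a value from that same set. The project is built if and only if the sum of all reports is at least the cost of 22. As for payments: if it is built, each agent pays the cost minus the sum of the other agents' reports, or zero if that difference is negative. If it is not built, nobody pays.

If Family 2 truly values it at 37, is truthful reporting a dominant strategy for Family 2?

Yes

Check each profile of the others' reports and compare truth against every alternative report.
Others report (3, 3, 4): truth gives 25, best alternative gives 0.
Others report (3, 4, 3): truth gives 25, best alternative gives 0.
Others report (4, 3, 3): truth gives 25, best alternative gives 0.
Others report (3, 3, 3): truth gives 24, best alternative gives 0.
Others report (3, 3, 37): truth gives 37, best alternative gives 37.
Others report (3, 4, 37): truth gives 37, best alternative gives 37.
(Remaining 58 profiles checked similarly; truth is weakly best in each.)
In every case the truthful report is at least as good as any alternative, so it is a dominant strategy.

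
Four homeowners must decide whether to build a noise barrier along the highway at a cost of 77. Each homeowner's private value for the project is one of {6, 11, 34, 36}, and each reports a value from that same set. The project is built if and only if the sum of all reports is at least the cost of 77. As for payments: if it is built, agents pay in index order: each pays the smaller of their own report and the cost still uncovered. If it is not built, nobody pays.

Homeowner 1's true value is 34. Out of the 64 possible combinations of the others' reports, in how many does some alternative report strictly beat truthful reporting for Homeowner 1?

32

Others report (6, 34, 34): truth gives 0; report 6 gives 28 > 0. Violating.
Others report (6, 34, 36): truth gives 0; report 6 gives 28 > 0. Violating.
Others report (6, 36, 34): truth gives 0; report 6 gives 28 > 0. Violating.
Others report (6, 36, 36): truth gives 0; report 6 gives 28 > 0. Violating.
Others report (6, 6, 6): truth gives 0; no alternative beats it.
Others report (6, 6, 11): truth gives 0; no alternative beats it.
(Checking all 64 profiles: 32 have a profitable deviation, 32 do not.)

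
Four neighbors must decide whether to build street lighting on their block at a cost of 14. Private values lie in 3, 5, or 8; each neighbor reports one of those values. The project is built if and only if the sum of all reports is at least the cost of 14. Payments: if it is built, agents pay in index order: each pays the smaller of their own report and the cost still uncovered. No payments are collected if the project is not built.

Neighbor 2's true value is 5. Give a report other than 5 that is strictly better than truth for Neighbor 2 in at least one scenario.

3

Suppose Neighbor 1 reports 3, Neighbor 3 reports 3 and Neighbor 4 reports 5.
Report 5: project built, pays 5, utility 5 - 5 = 0.
Report 3: project built, pays 3, utility 5 - 3 = 2.
So reporting 3 beats truth here (2 > 0).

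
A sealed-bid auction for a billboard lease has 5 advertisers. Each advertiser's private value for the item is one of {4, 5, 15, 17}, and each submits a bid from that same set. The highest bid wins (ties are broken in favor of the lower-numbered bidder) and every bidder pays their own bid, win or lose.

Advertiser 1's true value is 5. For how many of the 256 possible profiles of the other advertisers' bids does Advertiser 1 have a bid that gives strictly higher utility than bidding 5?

Others bid (4, 4, 4, 4): truth gives 0; bid 4 gives 1 > 0. Violating.
Others bid (4, 4, 4, 15): truth gives -5; bid 4 gives -4 > -5. Violating.
Others bid (4, 4, 4, 17): truth gives -5; bid 4 gives -4 > -5. Violating.
Others bid (4, 4, 5, 15): truth gives -5; bid 4 gives -4 > -5. Violating.
Others bid (4, 4, 4, 5): truth gives 0; no alternative beats it.
Others bid (4, 4, 5, 4): truth gives 0; no alternative beats it.
(Checking all 256 profiles: 241 have a profitable deviation, 15 do not.)

241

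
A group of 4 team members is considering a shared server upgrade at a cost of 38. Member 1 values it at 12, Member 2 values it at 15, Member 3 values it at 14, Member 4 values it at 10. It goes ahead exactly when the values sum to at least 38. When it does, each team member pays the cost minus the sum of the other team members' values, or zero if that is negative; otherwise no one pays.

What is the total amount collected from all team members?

Total value 51 ≥ cost 38, so it is built.
Member 1: others sum to 39; max(0, 38 - 39) = 0.
Member 2: others sum to 36; max(0, 38 - 36) = 2.
Member 3: others sum to 37; max(0, 38 - 37) = 1.
Member 4: others sum to 41; max(0, 38 - 41) = 0.
Total collected = 0 + 2 + 1 + 0 = 3.

3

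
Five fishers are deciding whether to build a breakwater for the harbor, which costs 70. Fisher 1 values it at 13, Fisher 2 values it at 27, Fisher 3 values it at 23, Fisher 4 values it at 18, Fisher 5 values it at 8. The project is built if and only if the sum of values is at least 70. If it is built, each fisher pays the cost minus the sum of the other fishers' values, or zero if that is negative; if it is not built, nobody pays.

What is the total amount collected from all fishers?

Total value 89 ≥ cost 70, so it is built.
Fisher 1: others sum to 76; max(0, 70 - 76) = 0.
Fisher 2: others sum to 62; max(0, 70 - 62) = 8.
Fisher 3: others sum to 66; max(0, 70 - 66) = 4.
Fisher 4: others sum to 71; max(0, 70 - 71) = 0.
Fisher 5: others sum to 81; max(0, 70 - 81) = 0.
Total collected = 0 + 8 + 4 + 0 + 0 = 12.

12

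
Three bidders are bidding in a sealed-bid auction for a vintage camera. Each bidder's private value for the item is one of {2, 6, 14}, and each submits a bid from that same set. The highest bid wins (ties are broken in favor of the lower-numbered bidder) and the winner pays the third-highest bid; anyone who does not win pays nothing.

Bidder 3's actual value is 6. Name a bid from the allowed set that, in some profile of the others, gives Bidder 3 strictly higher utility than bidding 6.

Suppose Bidder 1 bids 2 and Bidder 2 bids 6.
Bid 6: loses, pays 0, utility 0.
Bid 14: wins, pays 2, utility 6 - 2 = 4.
So bidding 14 beats truth here (4 > 0).

14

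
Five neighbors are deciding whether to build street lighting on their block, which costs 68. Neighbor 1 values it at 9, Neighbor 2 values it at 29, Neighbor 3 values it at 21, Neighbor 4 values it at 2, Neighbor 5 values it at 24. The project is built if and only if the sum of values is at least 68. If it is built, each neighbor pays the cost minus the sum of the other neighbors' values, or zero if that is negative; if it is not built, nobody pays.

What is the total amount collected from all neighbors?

23

Total value 85 ≥ cost 68, so it is built.
Neighbor 1: others sum to 76; max(0, 68 - 76) = 0.
Neighbor 2: others sum to 56; max(0, 68 - 56) = 12.
Neighbor 3: others sum to 64; max(0, 68 - 64) = 4.
Neighbor 4: others sum to 83; max(0, 68 - 83) = 0.
Neighbor 5: others sum to 61; max(0, 68 - 61) = 7.
Total collected = 0 + 12 + 4 + 0 + 7 = 23.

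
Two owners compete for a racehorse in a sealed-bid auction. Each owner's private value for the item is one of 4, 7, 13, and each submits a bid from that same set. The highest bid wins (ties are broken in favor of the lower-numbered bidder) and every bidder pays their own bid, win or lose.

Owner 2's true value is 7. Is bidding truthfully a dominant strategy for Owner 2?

No

Consider the case where Owner 1 bids 7.
Truthful bid 7: loses but pays 7, utility -7.
Bid 4 instead: loses but pays 4, utility -4.
Since -4 > -7, bidding 4 is strictly better here, so truthful bidding is not dominant.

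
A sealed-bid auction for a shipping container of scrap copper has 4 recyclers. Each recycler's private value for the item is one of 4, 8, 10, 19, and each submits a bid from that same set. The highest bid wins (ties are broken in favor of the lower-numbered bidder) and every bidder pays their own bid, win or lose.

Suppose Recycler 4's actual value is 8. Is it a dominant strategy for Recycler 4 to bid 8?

No

Consider the case where Recycler 1 bids 4, Recycler 2 bids 4 and Recycler 3 bids 8.
Truthful bid 8: loses but pays 8, utility -8.
Bid 4 instead: loses but pays 4, utility -4.
Since -4 > -8, bidding 4 is strictly better here, so truthful bidding is not dominant.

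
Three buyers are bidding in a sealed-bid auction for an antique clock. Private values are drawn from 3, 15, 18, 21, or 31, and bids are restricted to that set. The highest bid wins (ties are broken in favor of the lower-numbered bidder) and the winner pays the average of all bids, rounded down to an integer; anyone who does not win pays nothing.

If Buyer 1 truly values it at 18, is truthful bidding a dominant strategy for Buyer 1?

No

Consider the case where Buyer 2 bids 3 and Buyer 3 bids 3.
Truthful bid 18: wins, pays 8, utility 18 - 8 = 10.
Bid 3 instead: wins, pays 3, utility 18 - 3 = 15.
Since 15 > 10, bidding 3 is strictly better here, so truthful bidding is not dominant.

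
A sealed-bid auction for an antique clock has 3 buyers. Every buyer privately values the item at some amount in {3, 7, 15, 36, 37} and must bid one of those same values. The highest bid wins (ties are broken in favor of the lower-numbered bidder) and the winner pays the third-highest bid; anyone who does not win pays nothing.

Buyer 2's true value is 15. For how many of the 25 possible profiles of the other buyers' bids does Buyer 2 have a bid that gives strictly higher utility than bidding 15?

Others bid (3, 36): truth gives 0; bid 36 gives 12 > 0. Violating.
Others bid (3, 37): truth gives 0; bid 37 gives 12 > 0. Violating.
Others bid (7, 36): truth gives 0; bid 36 gives 8 > 0. Violating.
Others bid (7, 37): truth gives 0; bid 37 gives 8 > 0. Violating.
Others bid (3, 3): truth gives 12; no alternative beats it.
Others bid (3, 7): truth gives 12; no alternative beats it.
(Checking all 25 profiles: 8 have a profitable deviation, 17 do not.)

8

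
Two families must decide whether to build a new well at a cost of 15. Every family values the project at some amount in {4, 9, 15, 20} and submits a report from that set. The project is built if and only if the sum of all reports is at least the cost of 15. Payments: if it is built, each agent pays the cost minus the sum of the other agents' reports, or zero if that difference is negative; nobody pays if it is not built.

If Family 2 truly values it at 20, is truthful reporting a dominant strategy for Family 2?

Yes

Check each profile of the others' reports and compare truth against every alternative report.
Others report (15): truth gives 20, best alternative gives 20.
Others report (20): truth gives 20, best alternative gives 20.
Others report (9): truth gives 14, best alternative gives 14.
Others report (4): truth gives 9, best alternative gives 9.
In every case the truthful report is at least as good as any alternative, so it is a dominant strategy.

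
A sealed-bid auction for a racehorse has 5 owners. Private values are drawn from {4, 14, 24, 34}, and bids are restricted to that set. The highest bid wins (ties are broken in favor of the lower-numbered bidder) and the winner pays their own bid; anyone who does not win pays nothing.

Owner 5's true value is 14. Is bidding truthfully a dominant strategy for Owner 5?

Yes

Check each profile of the others' bids and compare truth against every alternative bid.
Others bid (4, 4, 4, 4): truth gives 0, best alternative gives 0.
Others bid (4, 4, 4, 14): truth gives 0, best alternative gives 0.
Others bid (4, 4, 4, 24): truth gives 0, best alternative gives 0.
Others bid (4, 4, 4, 34): truth gives 0, best alternative gives 0.
Others bid (4, 4, 14, 4): truth gives 0, best alternative gives 0.
Others bid (4, 4, 14, 14): truth gives 0, best alternative gives 0.
(Remaining 250 profiles checked similarly; truth is weakly best in each.)
In every case the truthful bid is at least as good as any alternative, so it is a dominant strategy.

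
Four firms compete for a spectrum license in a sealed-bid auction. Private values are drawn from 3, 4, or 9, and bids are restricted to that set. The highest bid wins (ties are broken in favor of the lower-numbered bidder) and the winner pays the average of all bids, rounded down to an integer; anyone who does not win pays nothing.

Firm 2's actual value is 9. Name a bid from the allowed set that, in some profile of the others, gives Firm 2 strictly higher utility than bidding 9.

4

Suppose Firm 1 bids 3, Firm 3 bids 3 and Firm 4 bids 3.
Bid 9: wins, pays 4, utility 9 - 4 = 5.
Bid 4: wins, pays 3, utility 9 - 3 = 6.
So bidding 4 beats truth here (6 > 5).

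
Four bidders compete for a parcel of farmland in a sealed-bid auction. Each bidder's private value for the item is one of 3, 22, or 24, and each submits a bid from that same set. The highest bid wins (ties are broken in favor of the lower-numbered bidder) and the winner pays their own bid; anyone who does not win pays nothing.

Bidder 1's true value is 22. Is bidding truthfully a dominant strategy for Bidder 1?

No

Consider the case where Bidder 2 bids 3, Bidder 3 bids 3 and Bidder 4 bids 3.
Truthful bid 22: wins, pays 22, utility 22 - 22 = 0.
Bid 3 instead: wins, pays 3, utility 22 - 3 = 19.
Since 19 > 0, bidding 3 is strictly better here, so truthful bidding is not dominant.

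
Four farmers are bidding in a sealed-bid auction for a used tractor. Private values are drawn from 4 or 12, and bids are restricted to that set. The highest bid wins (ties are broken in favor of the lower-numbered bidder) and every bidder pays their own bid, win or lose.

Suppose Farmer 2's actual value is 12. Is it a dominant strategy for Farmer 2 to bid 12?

Consider the case where Farmer 1 bids 12, Farmer 3 bids 4 and Farmer 4 bids 4.
Truthful bid 12: loses but pays 12, utility -12.
Bid 4 instead: loses but pays 4, utility -4.
Since -4 > -12, bidding 4 is strictly better here, so truthful bidding is not dominant.

No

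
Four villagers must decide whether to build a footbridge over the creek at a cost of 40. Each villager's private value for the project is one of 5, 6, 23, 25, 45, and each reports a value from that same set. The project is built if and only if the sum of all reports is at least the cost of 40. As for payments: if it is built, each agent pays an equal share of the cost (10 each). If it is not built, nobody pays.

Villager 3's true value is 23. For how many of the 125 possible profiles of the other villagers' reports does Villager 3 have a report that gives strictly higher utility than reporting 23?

4

Others report (5, 5, 5): truth gives 0; report 25 gives 13 > 0. Violating.
Others report (5, 5, 6): truth gives 0; report 25 gives 13 > 0. Violating.
Others report (5, 6, 5): truth gives 0; report 25 gives 13 > 0. Violating.
Others report (6, 5, 5): truth gives 0; report 25 gives 13 > 0. Violating.
Others report (5, 5, 23): truth gives 13; no alternative beats it.
Others report (5, 5, 25): truth gives 13; no alternative beats it.
(Checking all 125 profiles: 4 have a profitable deviation, 121 do not.)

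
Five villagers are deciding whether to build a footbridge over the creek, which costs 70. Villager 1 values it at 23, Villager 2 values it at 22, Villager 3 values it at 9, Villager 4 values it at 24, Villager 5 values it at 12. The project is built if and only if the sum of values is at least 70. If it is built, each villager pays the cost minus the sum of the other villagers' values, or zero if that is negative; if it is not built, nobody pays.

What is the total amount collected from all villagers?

Total value 90 ≥ cost 70, so it is built.
Villager 1: others sum to 67; max(0, 70 - 67) = 3.
Villager 2: others sum to 68; max(0, 70 - 68) = 2.
Villager 3: others sum to 81; max(0, 70 - 81) = 0.
Villager 4: others sum to 66; max(0, 70 - 66) = 4.
Villager 5: others sum to 78; max(0, 70 - 78) = 0.
Total collected = 3 + 2 + 0 + 4 + 0 = 9.

9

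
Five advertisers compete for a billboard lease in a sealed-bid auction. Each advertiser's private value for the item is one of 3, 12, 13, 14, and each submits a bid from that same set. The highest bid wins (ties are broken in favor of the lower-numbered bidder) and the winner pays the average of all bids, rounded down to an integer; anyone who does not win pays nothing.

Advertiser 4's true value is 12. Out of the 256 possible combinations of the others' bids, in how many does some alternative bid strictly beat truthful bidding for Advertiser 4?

82

Others bid (3, 3, 3, 13): truth gives 0; bid 13 gives 5 > 0. Violating.
Others bid (3, 3, 3, 14): truth gives 0; bid 14 gives 5 > 0. Violating.
Others bid (3, 3, 12, 3): truth gives 0; bid 13 gives 6 > 0. Violating.
Others bid (3, 3, 12, 12): truth gives 0; bid 13 gives 4 > 0. Violating.
Others bid (3, 3, 3, 3): truth gives 8; no alternative beats it.
Others bid (3, 3, 3, 12): truth gives 6; no alternative beats it.
(Checking all 256 profiles: 82 have a profitable deviation, 174 do not.)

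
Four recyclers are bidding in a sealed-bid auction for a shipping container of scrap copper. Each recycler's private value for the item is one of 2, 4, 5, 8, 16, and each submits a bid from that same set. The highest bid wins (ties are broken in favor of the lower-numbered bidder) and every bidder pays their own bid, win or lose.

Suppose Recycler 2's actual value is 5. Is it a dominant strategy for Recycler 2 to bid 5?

No

Consider the case where Recycler 1 bids 2, Recycler 3 bids 2 and Recycler 4 bids 2.
Truthful bid 5: wins, pays 5, utility 5 - 5 = 0.
Bid 4 instead: wins, pays 4, utility 5 - 4 = 1.
Since 1 > 0, bidding 4 is strictly better here, so truthful bidding is not dominant.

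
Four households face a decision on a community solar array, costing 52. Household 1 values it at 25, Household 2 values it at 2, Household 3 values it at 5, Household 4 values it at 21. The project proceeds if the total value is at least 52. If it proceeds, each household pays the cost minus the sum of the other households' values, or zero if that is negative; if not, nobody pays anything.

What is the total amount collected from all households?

Total value 53 ≥ cost 52, so it is built.
Household 1: others sum to 28; max(0, 52 - 28) = 24.
Household 2: others sum to 51; max(0, 52 - 51) = 1.
Household 3: others sum to 48; max(0, 52 - 48) = 4.
Household 4: others sum to 32; max(0, 52 - 32) = 20.
Total collected = 24 + 1 + 4 + 20 = 49.

49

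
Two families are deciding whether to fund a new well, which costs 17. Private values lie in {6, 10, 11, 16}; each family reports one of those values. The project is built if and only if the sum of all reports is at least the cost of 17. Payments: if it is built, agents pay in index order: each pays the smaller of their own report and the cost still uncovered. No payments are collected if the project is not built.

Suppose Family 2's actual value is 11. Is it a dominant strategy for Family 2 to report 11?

Check each profile of the others' reports and compare truth against every alternative report.
Others report (16): truth gives 10, best alternative gives 10.
Others report (11): truth gives 5, best alternative gives 5.
Others report (10): truth gives 4, best alternative gives 4.
Others report (6): truth gives 0, best alternative gives 0.
In every case the truthful report is at least as good as any alternative, so it is a dominant strategy.

Yes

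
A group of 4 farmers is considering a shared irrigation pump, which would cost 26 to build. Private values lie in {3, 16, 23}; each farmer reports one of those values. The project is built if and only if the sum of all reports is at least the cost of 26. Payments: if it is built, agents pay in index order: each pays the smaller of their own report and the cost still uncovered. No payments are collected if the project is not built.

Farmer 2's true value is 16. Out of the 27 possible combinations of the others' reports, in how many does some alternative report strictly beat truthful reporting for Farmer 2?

14

Others report (3, 3, 23): truth gives 0; report 3 gives 13 > 0. Violating.
Others report (3, 16, 16): truth gives 0; report 3 gives 13 > 0. Violating.
Others report (3, 16, 23): truth gives 0; report 3 gives 13 > 0. Violating.
Others report (3, 23, 3): truth gives 0; report 3 gives 13 > 0. Violating.
Others report (3, 3, 3): truth gives 0; no alternative beats it.
Others report (3, 3, 16): truth gives 0; no alternative beats it.
(Checking all 27 profiles: 14 have a profitable deviation, 13 do not.)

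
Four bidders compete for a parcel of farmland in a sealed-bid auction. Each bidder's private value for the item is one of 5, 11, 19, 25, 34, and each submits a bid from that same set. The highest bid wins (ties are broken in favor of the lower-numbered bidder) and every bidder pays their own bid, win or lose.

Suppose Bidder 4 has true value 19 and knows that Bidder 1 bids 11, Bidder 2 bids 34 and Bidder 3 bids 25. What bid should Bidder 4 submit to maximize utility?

Bid 5: loses but pays 5, utility -5.
Bid 11: loses but pays 11, utility -11.
Bid 19: loses but pays 19, utility -19.
Bid 25: loses but pays 25, utility -25.
Bid 34: loses but pays 34, utility -34.
The best choice is 5 with utility -5.

5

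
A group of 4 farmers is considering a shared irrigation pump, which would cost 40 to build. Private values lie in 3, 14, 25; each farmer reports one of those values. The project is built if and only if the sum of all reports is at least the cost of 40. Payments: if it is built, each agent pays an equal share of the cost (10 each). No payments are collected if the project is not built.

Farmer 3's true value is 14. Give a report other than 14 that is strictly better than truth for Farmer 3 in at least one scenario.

25

Suppose Farmer 1 reports 3, Farmer 2 reports 3 and Farmer 4 reports 14.
Report 14: project not built, utility 0.
Report 25: project built, pays 10, utility 14 - 10 = 4.
So reporting 25 beats truth here (4 > 0).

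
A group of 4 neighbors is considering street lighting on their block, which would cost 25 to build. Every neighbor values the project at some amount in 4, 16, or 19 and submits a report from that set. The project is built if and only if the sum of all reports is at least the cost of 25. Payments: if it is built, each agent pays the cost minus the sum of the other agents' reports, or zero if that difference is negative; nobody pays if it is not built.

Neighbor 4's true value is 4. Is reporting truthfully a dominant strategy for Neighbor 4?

Yes

Check each profile of the others' reports and compare truth against every alternative report.
Others report (4, 4, 4): truth gives 0, best alternative gives -9.
Others report (4, 4, 19): truth gives 4, best alternative gives 4.
Others report (4, 16, 16): truth gives 4, best alternative gives 4.
Others report (4, 16, 19): truth gives 4, best alternative gives 4.
Others report (4, 19, 4): truth gives 4, best alternative gives 4.
Others report (4, 19, 16): truth gives 4, best alternative gives 4.
(Remaining 21 profiles checked similarly; truth is weakly best in each.)
In every case the truthful report is at least as good as any alternative, so it is a dominant strategy.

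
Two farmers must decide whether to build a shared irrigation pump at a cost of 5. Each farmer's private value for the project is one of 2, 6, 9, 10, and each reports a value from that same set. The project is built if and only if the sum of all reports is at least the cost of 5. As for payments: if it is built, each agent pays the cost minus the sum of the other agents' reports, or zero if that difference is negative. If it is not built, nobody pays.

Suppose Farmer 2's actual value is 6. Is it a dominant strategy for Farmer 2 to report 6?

Check each profile of the others' reports and compare truth against every alternative report.
Others report (6): truth gives 6, best alternative gives 6.
Others report (9): truth gives 6, best alternative gives 6.
Others report (10): truth gives 6, best alternative gives 6.
Others report (2): truth gives 3, best alternative gives 3.
In every case the truthful report is at least as good as any alternative, so it is a dominant strategy.

Yes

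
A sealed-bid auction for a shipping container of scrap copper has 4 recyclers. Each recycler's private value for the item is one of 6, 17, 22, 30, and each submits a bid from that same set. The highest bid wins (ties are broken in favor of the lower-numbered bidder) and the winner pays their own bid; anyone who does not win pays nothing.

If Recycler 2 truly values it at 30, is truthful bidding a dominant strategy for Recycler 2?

Consider the case where Recycler 1 bids 6, Recycler 3 bids 6 and Recycler 4 bids 6.
Truthful bid 30: wins, pays 30, utility 30 - 30 = 0.
Bid 17 instead: wins, pays 17, utility 30 - 17 = 13.
Since 13 > 0, bidding 17 is strictly better here, so truthful bidding is not dominant.

No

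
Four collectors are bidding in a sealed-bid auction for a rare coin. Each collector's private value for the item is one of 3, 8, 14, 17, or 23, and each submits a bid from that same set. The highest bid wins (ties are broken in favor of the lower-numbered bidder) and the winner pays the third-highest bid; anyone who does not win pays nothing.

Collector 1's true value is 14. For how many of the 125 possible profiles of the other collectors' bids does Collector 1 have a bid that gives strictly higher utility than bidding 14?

24

Others bid (3, 3, 17): truth gives 0; bid 17 gives 11 > 0. Violating.
Others bid (3, 3, 23): truth gives 0; bid 23 gives 11 > 0. Violating.
Others bid (3, 8, 17): truth gives 0; bid 17 gives 6 > 0. Violating.
Others bid (3, 8, 23): truth gives 0; bid 23 gives 6 > 0. Violating.
Others bid (3, 3, 3): truth gives 11; no alternative beats it.
Others bid (3, 3, 8): truth gives 11; no alternative beats it.
(Checking all 125 profiles: 24 have a profitable deviation, 101 do not.)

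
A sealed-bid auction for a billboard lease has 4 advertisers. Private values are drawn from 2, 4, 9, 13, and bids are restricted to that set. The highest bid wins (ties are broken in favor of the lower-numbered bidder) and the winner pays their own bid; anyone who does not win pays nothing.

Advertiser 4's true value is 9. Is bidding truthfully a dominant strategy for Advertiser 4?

Consider the case where Advertiser 1 bids 2, Advertiser 2 bids 2 and Advertiser 3 bids 2.
Truthful bid 9: wins, pays 9, utility 9 - 9 = 0.
Bid 4 instead: wins, pays 4, utility 9 - 4 = 5.
Since 5 > 0, bidding 4 is strictly better here, so truthful bidding is not dominant.

No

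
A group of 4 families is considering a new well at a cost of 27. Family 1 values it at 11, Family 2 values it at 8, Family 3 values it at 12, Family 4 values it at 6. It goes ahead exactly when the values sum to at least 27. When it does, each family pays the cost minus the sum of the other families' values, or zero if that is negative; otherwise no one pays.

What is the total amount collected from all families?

3

Total value 37 ≥ cost 27, so it is built.
Family 1: others sum to 26; max(0, 27 - 26) = 1.
Family 2: others sum to 29; max(0, 27 - 29) = 0.
Family 3: others sum to 25; max(0, 27 - 25) = 2.
Family 4: others sum to 31; max(0, 27 - 31) = 0.
Total collected = 1 + 0 + 2 + 0 = 3.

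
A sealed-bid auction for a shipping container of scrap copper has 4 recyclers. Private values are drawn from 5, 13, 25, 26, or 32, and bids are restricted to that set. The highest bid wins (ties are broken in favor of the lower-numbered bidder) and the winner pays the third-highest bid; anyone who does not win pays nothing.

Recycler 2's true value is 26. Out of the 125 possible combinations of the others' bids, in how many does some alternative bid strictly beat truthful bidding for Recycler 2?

27

Others bid (5, 5, 32): truth gives 0; bid 32 gives 21 > 0. Violating.
Others bid (5, 13, 32): truth gives 0; bid 32 gives 13 > 0. Violating.
Others bid (5, 25, 32): truth gives 0; bid 32 gives 1 > 0. Violating.
Others bid (5, 32, 5): truth gives 0; bid 32 gives 21 > 0. Violating.
Others bid (5, 5, 5): truth gives 21; no alternative beats it.
Others bid (5, 5, 13): truth gives 21; no alternative beats it.
(Checking all 125 profiles: 27 have a profitable deviation, 98 do not.)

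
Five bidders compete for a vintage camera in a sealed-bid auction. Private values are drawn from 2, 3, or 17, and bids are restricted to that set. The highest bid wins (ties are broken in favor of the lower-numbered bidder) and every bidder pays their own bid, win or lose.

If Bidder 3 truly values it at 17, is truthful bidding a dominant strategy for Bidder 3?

No

Consider the case where Bidder 1 bids 2, Bidder 2 bids 2, Bidder 4 bids 2 and Bidder 5 bids 2.
Truthful bid 17: wins, pays 17, utility 17 - 17 = 0.
Bid 3 instead: wins, pays 3, utility 17 - 3 = 14.
Since 14 > 0, bidding 3 is strictly better here, so truthful bidding is not dominant.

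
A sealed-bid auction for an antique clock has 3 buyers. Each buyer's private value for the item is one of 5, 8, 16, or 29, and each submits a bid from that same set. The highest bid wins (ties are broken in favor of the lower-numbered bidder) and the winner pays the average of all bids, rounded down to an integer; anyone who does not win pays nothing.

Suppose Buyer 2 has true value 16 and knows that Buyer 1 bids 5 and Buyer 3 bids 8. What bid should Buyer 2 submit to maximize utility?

8

Bid 5: loses, pays 0, utility 0.
Bid 8: wins, pays 7, utility 16 - 7 = 9.
Bid 16: wins, pays 9, utility 16 - 9 = 7.
Bid 29: wins, pays 14, utility 16 - 14 = 2.
The best choice is 8 with utility 9.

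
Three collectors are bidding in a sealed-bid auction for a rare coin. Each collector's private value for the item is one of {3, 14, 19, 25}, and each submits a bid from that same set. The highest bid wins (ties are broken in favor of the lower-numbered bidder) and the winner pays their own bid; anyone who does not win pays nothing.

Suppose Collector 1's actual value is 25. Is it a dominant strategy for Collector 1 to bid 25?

No

Consider the case where Collector 2 bids 3 and Collector 3 bids 3.
Truthful bid 25: wins, pays 25, utility 25 - 25 = 0.
Bid 3 instead: wins, pays 3, utility 25 - 3 = 22.
Since 22 > 0, bidding 3 is strictly better here, so truthful bidding is not dominant.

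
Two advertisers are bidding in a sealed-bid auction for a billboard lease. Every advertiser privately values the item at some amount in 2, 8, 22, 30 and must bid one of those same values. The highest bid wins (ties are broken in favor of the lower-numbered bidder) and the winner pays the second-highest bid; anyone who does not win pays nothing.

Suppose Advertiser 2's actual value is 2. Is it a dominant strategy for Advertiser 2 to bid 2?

Yes

Check each profile of the others' bids and compare truth against every alternative bid.
Others bid (2): truth gives 0, best alternative gives 0.
Others bid (8): truth gives 0, best alternative gives 0.
Others bid (22): truth gives 0, best alternative gives 0.
Others bid (30): truth gives 0, best alternative gives 0.
In every case the truthful bid is at least as good as any alternative, so it is a dominant strategy.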